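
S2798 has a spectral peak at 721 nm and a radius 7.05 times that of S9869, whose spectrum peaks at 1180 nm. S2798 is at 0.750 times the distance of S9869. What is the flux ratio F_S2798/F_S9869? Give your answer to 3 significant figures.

Wien's law: T_S2798/T_S9869 = λ_S9869/λ_S2798 = 1180/721 = 1.637.
L_S2798/L_S9869 = (R_S2798/R_S9869)²(T_S2798/T_S9869)⁴ = (7.05)²(1.637)⁴ = 356.6.
F_S2798/F_S9869 = (L_S2798/L_S9869)/(d_S2798/d_S9869)² = 356.6/(0.750)² = 633.9.

634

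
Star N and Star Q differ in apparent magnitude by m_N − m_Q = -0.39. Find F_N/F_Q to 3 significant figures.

F_N/F_Q = 10^(−(m_N − m_Q)/2.5) = 10^(0.39/2.5) = 10^0.156 = 1.432.

1.43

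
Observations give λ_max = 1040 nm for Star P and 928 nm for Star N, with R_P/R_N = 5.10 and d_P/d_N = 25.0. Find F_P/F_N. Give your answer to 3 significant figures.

Wien's law: T_P/T_N = λ_N/λ_P = 928/1040 = 0.8923.
L_P/L_N = (R_P/R_N)²(T_P/T_N)⁴ = (5.10)²(0.8923)⁴ = 16.49.
F_P/F_N = (L_P/L_N)/(d_P/d_N)² = 16.49/(25.0)² = 0.02638.

0.0264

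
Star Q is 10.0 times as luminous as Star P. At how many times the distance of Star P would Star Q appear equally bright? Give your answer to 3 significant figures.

Equal flux requires L_Q/d_Q² = L_P/d_P², so d_Q/d_P = √(L_Q/L_P)
= √(10.0) = 3.162.

3.16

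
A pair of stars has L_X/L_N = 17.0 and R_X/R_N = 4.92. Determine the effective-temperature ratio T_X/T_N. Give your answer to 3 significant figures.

0.915

L ∝ R²T⁴ gives T ∝ (L/R²)^(1/4), so
T_X/T_N = (17.0 / 4.92²)^(1/4) = (0.7023)^(1/4) = 0.9154.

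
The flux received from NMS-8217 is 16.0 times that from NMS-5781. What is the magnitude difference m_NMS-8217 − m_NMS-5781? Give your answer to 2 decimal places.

m_NMS-8217 − m_NMS-5781 = −2.5 log₁₀(F_NMS-8217/F_NMS-5781) = −2.5 log₁₀(16.0) = −2.5 × (1.204) = -3.010.

-3.01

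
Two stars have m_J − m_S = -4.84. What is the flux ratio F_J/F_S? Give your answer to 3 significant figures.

86.3

F_J/F_S = 10^(−(m_J − m_S)/2.5) = 10^(4.84/2.5) = 10^1.936 = 86.30.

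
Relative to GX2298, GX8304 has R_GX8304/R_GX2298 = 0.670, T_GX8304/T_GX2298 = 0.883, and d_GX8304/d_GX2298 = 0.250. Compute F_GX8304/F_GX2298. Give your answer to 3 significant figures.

L_GX8304/L_GX2298 = (R_GX8304/R_GX2298)²(T_GX8304/T_GX2298)⁴ = (0.670)² × (0.883)⁴ = 0.2729.
F_GX8304/F_GX2298 = (L_GX8304/L_GX2298)/(d_GX8304/d_GX2298)² = 0.2729 / (0.250)² = 4.366.

4.37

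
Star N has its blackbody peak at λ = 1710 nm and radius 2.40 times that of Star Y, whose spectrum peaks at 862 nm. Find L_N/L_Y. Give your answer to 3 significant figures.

Wien's law gives T ∝ 1/λ_max, so T_N/T_Y = λ_Y/λ_N = 862/1710 = 0.5041.
Then L ∝ R²T⁴ gives L_N/L_Y = (2.40)² × (0.5041)⁴ = 5.760 × 0.06457 = 0.3719.

0.372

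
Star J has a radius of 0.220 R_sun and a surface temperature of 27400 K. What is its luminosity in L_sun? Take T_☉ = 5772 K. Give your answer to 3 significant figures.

L/L_☉ = (R/R_☉)² (T/T_☉)⁴ = (0.220)² × (27400/5772)⁴
       = 0.04840 × (4.747)⁴ = 0.04840 × 507.8 = 24.58.

24.6 L_sun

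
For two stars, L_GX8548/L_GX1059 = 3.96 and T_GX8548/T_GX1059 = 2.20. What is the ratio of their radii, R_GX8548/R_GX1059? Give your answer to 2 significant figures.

0.41

L ∝ R²T⁴ gives R ∝ √L / T², so
R_GX8548/R_GX1059 = √(3.96) / (2.20)² = 1.990 / 4.840 = 0.4112.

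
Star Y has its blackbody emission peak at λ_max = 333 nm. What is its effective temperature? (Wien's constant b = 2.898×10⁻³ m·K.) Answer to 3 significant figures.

T = b/λ_max = 2.898×10⁻³ / (333×10⁻⁹) = 8703 K.

8.70×10^3 K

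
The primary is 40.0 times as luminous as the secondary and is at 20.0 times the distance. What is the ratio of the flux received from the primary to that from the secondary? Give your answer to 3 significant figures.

0.100

F = L/(4πd²), so F_p/F_s = (L_p/L_s) / (d_p/d_s)²
= 40.0 / (20.0)² = 40.0 / 400.0 = 0.1000.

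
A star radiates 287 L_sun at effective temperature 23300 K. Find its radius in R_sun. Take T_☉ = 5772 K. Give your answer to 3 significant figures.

R/R_☉ = √(L/L_☉) / (T/T_☉)² = √(287) / (4.037)²
       = 16.94 / 16.30 = 1.040.

1.04 R_sun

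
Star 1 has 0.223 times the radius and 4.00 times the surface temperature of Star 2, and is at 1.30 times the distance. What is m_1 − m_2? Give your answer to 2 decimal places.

-2.19

L_1/L_2 = (0.223)²(4.00)⁴ = 12.73.
F_1/F_2 = (L_1/L_2)/(d_1/d_2)² = 12.73/1.690 = 7.533.
m_1 − m_2 = −2.5 log₁₀(7.533) = -2.19.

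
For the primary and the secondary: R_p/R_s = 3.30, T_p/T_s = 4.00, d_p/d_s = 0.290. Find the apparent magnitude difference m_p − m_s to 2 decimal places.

L_p/L_s = (3.30)²(4.00)⁴ = 2788.
F_p/F_s = (L_p/L_s)/(d_p/d_s)² = 2788/0.08410 = 3.315×10^4.
m_p − m_s = −2.5 log₁₀(3.315×10^4) = -11.30.

-11.30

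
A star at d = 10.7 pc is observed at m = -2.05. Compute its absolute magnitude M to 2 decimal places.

M = m − 5 log₁₀(d/10 pc) = -2.05 − 5 log₁₀(10.7/10)
  = -2.05 − 5 × 0.029 = -2.05 − 0.15 = -2.20.

-2.20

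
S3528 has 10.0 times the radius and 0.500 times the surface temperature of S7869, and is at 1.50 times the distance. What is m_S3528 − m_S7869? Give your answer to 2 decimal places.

-1.11

L_S3528/L_S7869 = (10.0)²(0.500)⁴ = 6.250.
F_S3528/F_S7869 = (L_S3528/L_S7869)/(d_S3528/d_S7869)² = 6.250/2.250 = 2.778.
m_S3528 − m_S7869 = −2.5 log₁₀(2.778) = -1.11.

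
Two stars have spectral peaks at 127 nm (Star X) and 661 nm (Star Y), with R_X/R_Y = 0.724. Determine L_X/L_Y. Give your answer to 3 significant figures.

Wien's law gives T ∝ 1/λ_max, so T_X/T_Y = λ_Y/λ_X = 661/127 = 5.205.
Then L ∝ R²T⁴ gives L_X/L_Y = (0.724)² × (5.205)⁴ = 0.5242 × 733.8 = 384.7.

385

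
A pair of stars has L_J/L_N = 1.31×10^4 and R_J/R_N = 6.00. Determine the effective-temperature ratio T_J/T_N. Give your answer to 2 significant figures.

L ∝ R²T⁴ gives T ∝ (L/R²)^(1/4), so
T_J/T_N = (1.31×10^4 / 6.00²)^(1/4) = (363.9)^(1/4) = 4.368.

4.4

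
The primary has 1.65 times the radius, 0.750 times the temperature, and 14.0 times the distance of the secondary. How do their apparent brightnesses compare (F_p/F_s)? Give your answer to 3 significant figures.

0.00439

L_p/L_s = (R_p/R_s)²(T_p/T_s)⁴ = (1.65)² × (0.750)⁴ = 0.8614.
F_p/F_s = (L_p/L_s)/(d_p/d_s)² = 0.8614 / (14.0)² = 0.004395.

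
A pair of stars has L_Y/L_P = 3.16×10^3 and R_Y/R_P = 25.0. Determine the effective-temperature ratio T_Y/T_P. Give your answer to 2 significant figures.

L ∝ R²T⁴ gives T ∝ (L/R²)^(1/4), so
T_Y/T_P = (3.16×10^3 / 25.0²)^(1/4) = (5.056)^(1/4) = 1.500.

1.5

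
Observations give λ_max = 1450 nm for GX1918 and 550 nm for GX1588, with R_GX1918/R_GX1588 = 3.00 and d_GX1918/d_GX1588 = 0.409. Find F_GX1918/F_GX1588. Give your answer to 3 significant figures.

Wien's law: T_GX1918/T_GX1588 = λ_GX1588/λ_GX1918 = 550/1450 = 0.3793.
L_GX1918/L_GX1588 = (R_GX1918/R_GX1588)²(T_GX1918/T_GX1588)⁴ = (3.00)²(0.3793)⁴ = 0.1863.
F_GX1918/F_GX1588 = (L_GX1918/L_GX1588)/(d_GX1918/d_GX1588)² = 0.1863/(0.409)² = 1.114.

1.11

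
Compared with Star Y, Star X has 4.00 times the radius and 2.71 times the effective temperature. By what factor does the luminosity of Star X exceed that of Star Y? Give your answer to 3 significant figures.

From the Stefan–Boltzmann law, L ∝ R²T⁴, so
L_X/L_Y = (R_X/R_Y)² (T_X/T_Y)⁴ = (4.00)² × (2.71)⁴ = 16.00 × 53.94 = 863.0.

863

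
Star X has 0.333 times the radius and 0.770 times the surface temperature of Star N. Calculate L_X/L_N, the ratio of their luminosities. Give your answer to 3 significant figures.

0.0390

From the Stefan–Boltzmann law, L ∝ R²T⁴, so
L_X/L_N = (R_X/R_N)² (T_X/T_N)⁴ = (0.333)² × (0.770)⁴ = 0.1109 × 0.3515 = 0.03898.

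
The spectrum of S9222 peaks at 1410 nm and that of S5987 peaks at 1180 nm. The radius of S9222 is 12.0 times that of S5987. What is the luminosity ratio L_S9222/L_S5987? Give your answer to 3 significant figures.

70.6

Wien's law gives T ∝ 1/λ_max, so T_S9222/T_S5987 = λ_S5987/λ_S9222 = 1180/1410 = 0.8369.
Then L ∝ R²T⁴ gives L_S9222/L_S5987 = (12.0)² × (0.8369)⁴ = 144.0 × 0.4905 = 70.63.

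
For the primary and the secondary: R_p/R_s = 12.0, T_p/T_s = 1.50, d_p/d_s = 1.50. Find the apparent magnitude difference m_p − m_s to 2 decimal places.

-6.28

L_p/L_s = (12.0)²(1.50)⁴ = 729.0.
F_p/F_s = (L_p/L_s)/(d_p/d_s)² = 729.0/2.250 = 324.0.
m_p − m_s = −2.5 log₁₀(324.0) = -6.28.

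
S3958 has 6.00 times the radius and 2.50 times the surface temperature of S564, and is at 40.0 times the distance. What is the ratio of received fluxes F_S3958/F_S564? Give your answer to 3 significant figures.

0.879

L_S3958/L_S564 = (R_S3958/R_S564)²(T_S3958/T_S564)⁴ = (6.00)² × (2.50)⁴ = 1406.
F_S3958/F_S564 = (L_S3958/L_S564)/(d_S3958/d_S564)² = 1406 / (40.0)² = 0.8789.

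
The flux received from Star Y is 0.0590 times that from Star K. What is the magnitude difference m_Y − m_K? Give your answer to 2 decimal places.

3.07

m_Y − m_K = −2.5 log₁₀(F_Y/F_K) = −2.5 log₁₀(0.0590) = −2.5 × (-1.229) = 3.073.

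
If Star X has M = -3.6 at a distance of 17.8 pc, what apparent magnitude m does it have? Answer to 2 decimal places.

m = M + 5 log₁₀(d/10 pc) = -3.6 + 5 log₁₀(17.8/10)
  = -3.6 + 5 × 0.250 = -3.6 + 1.25 = -2.35.

-2.35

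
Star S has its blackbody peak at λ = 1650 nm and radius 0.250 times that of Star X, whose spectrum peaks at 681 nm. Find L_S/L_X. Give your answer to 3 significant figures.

Wien's law gives T ∝ 1/λ_max, so T_S/T_X = λ_X/λ_S = 681/1650 = 0.4127.
Then L ∝ R²T⁴ gives L_S/L_X = (0.250)² × (0.4127)⁴ = 0.06250 × 0.02902 = 0.001814.

0.00181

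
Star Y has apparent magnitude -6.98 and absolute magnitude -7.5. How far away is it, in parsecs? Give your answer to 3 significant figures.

m − M = 5 log₁₀(d/10 pc)
-6.98 − (-7.5) = 0.52 = 5 log₁₀(d/10)
d = 10 × 10^(0.52/5) = 10 × 10^0.104 = 12.71 pc.

12.7 pc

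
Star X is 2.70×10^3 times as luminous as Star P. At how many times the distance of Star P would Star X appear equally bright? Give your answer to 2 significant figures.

Equal flux requires L_X/d_X² = L_P/d_P², so d_X/d_P = √(L_X/L_P)
= √(2.70×10^3) = 51.96.

52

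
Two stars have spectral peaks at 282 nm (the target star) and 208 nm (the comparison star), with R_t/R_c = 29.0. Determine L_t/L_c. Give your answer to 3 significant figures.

249

Wien's law gives T ∝ 1/λ_max, so T_t/T_c = λ_c/λ_t = 208/282 = 0.7376.
Then L ∝ R²T⁴ gives L_t/L_c = (29.0)² × (0.7376)⁴ = 841.0 × 0.2960 = 248.9.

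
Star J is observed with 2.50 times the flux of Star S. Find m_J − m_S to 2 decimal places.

-0.99

m_J − m_S = −2.5 log₁₀(F_J/F_S) = −2.5 log₁₀(2.50) = −2.5 × (0.398) = -0.995.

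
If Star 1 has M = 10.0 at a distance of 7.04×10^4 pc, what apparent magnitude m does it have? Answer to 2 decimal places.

29.24

m = M + 5 log₁₀(d/10 pc) = 10.0 + 5 log₁₀(7.04×10^4/10)
  = 10.0 + 5 × 3.848 = 10.0 + 19.24 = 29.24.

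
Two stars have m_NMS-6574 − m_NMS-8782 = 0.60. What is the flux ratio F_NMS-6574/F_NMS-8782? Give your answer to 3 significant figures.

0.575

F_NMS-6574/F_NMS-8782 = 10^(−(m_NMS-6574 − m_NMS-8782)/2.5) = 10^(-0.60/2.5) = 10^-0.240 = 0.5754.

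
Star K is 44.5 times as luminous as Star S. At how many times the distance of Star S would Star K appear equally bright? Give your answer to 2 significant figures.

Equal flux requires L_K/d_K² = L_S/d_S², so d_K/d_S = √(L_K/L_S)
= √(44.5) = 6.671.

6.7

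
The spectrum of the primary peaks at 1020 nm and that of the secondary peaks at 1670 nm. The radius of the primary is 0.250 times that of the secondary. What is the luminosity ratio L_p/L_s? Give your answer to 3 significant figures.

Wien's law gives T ∝ 1/λ_max, so T_p/T_s = λ_s/λ_p = 1670/1020 = 1.637.
Then L ∝ R²T⁴ gives L_p/L_s = (0.250)² × (1.637)⁴ = 0.06250 × 7.186 = 0.4491.

0.449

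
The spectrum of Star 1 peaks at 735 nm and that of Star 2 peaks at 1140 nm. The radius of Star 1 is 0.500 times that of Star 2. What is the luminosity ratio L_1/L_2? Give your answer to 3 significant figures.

1.45

Wien's law gives T ∝ 1/λ_max, so T_1/T_2 = λ_2/λ_1 = 1140/735 = 1.551.
Then L ∝ R²T⁴ gives L_1/L_2 = (0.500)² × (1.551)⁴ = 0.2500 × 5.787 = 1.447.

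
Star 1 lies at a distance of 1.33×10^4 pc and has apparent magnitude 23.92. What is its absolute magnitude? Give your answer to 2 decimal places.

8.30

M = m − 5 log₁₀(d/10 pc) = 23.92 − 5 log₁₀(1.33×10^4/10)
  = 23.92 − 5 × 3.124 = 23.92 − 15.62 = 8.30.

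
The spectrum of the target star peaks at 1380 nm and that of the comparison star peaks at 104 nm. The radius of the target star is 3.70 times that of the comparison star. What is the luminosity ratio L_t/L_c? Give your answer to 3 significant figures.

4.42×10^-4

Wien's law gives T ∝ 1/λ_max, so T_t/T_c = λ_c/λ_t = 104/1380 = 0.07536.
Then L ∝ R²T⁴ gives L_t/L_c = (3.70)² × (0.07536)⁴ = 13.69 × 3.226×10^-5 = 4.416×10^-4.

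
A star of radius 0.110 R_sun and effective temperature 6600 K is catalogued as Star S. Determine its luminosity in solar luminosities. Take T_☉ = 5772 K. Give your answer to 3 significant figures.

0.0207 solar luminosities

L/L_☉ = (R/R_☉)² (T/T_☉)⁴ = (0.110)² × (6600/5772)⁴
       = 0.01210 × (1.143)⁴ = 0.01210 × 1.710 = 0.02069.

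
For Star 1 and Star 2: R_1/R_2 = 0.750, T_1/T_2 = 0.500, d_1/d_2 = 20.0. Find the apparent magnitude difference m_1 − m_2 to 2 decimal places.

L_1/L_2 = (0.750)²(0.500)⁴ = 0.03516.
F_1/F_2 = (L_1/L_2)/(d_1/d_2)² = 0.03516/400.0 = 8.789×10^-5.
m_1 − m_2 = −2.5 log₁₀(8.789×10^-5) = 10.14.

10.14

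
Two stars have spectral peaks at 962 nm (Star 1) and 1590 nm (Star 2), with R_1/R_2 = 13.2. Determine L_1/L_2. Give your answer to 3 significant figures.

1.30×10^3

Wien's law gives T ∝ 1/λ_max, so T_1/T_2 = λ_2/λ_1 = 1590/962 = 1.653.
Then L ∝ R²T⁴ gives L_1/L_2 = (13.2)² × (1.653)⁴ = 174.2 × 7.463 = 1300.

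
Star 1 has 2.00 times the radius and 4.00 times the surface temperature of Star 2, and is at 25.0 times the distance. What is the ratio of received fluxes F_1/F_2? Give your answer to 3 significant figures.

L_1/L_2 = (R_1/R_2)²(T_1/T_2)⁴ = (2.00)² × (4.00)⁴ = 1024.
F_1/F_2 = (L_1/L_2)/(d_1/d_2)² = 1024 / (25.0)² = 1.638.

1.64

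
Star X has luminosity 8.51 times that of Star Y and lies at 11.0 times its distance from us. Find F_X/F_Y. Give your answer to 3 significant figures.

F = L/(4πd²), so F_X/F_Y = (L_X/L_Y) / (d_X/d_Y)²
= 8.51 / (11.0)² = 8.51 / 121.0 = 0.07033.

0.0703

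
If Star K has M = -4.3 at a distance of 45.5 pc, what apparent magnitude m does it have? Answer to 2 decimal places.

m = M + 5 log₁₀(d/10 pc) = -4.3 + 5 log₁₀(45.5/10)
  = -4.3 + 5 × 0.658 = -4.3 + 3.29 = -1.01.

-1.01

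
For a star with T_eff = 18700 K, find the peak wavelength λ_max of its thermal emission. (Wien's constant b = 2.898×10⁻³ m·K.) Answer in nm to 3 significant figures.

155 nm

λ_max = b/T = 2.898×10⁻³ / 18700 = 1.55×10^-7 m = 155.0 nm.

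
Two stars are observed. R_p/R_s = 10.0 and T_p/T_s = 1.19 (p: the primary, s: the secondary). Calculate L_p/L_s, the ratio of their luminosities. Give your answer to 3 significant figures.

From the Stefan–Boltzmann law, L ∝ R²T⁴, so
L_p/L_s = (R_p/R_s)² (T_p/T_s)⁴ = (10.0)² × (1.19)⁴ = 100.0 × 2.005 = 200.5.

201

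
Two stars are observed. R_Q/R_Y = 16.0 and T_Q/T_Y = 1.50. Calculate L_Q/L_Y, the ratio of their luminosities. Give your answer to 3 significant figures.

From the Stefan–Boltzmann law, L ∝ R²T⁴, so
L_Q/L_Y = (R_Q/R_Y)² (T_Q/T_Y)⁴ = (16.0)² × (1.50)⁴ = 256.0 × 5.062 = 1296.

1.30×10^3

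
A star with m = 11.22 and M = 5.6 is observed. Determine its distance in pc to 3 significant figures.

133 pc

m − M = 5 log₁₀(d/10 pc)
11.22 − (5.6) = 5.62 = 5 log₁₀(d/10)
d = 10 × 10^(5.62/5) = 10 × 10^1.124 = 133.0 pc.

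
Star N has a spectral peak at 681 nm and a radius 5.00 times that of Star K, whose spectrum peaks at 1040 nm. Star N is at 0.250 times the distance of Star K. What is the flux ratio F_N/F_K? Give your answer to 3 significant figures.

Wien's law: T_N/T_K = λ_K/λ_N = 1040/681 = 1.527.
L_N/L_K = (R_N/R_K)²(T_N/T_K)⁴ = (5.00)²(1.527)⁴ = 136.0.
F_N/F_K = (L_N/L_K)/(d_N/d_K)² = 136.0/(0.250)² = 2176.

2.18×10^3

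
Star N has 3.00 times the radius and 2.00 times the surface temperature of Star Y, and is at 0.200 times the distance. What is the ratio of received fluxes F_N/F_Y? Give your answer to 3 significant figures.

L_N/L_Y = (R_N/R_Y)²(T_N/T_Y)⁴ = (3.00)² × (2.00)⁴ = 144.0.
F_N/F_Y = (L_N/L_Y)/(d_N/d_Y)² = 144.0 / (0.200)² = 3600.

3.60×10^3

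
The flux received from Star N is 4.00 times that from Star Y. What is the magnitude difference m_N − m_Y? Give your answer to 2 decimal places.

m_N − m_Y = −2.5 log₁₀(F_N/F_Y) = −2.5 log₁₀(4.00) = −2.5 × (0.602) = -1.505.

-1.51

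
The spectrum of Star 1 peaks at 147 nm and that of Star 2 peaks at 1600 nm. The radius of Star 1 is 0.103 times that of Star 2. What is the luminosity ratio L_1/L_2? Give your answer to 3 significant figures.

149

Wien's law gives T ∝ 1/λ_max, so T_1/T_2 = λ_2/λ_1 = 1600/147 = 10.88.
Then L ∝ R²T⁴ gives L_1/L_2 = (0.103)² × (10.88)⁴ = 0.01061 × 1.403×10^4 = 148.9.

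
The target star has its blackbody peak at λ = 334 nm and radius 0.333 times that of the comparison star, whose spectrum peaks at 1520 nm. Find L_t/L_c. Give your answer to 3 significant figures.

Wien's law gives T ∝ 1/λ_max, so T_t/T_c = λ_c/λ_t = 1520/334 = 4.551.
Then L ∝ R²T⁴ gives L_t/L_c = (0.333)² × (4.551)⁴ = 0.1109 × 428.9 = 47.56.

47.6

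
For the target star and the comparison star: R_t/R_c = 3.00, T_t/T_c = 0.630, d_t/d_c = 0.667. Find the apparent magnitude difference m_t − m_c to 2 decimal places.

-1.26

L_t/L_c = (3.00)²(0.630)⁴ = 1.418.
F_t/F_c = (L_t/L_c)/(d_t/d_c)² = 1.418/0.4449 = 3.187.
m_t − m_c = −2.5 log₁₀(3.187) = -1.26.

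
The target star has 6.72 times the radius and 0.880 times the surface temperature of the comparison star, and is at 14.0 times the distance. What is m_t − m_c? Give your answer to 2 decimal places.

2.15

L_t/L_c = (6.72)²(0.880)⁴ = 27.08.
F_t/F_c = (L_t/L_c)/(d_t/d_c)² = 27.08/196.0 = 0.1382.
m_t − m_c = −2.5 log₁₀(0.1382) = 2.15.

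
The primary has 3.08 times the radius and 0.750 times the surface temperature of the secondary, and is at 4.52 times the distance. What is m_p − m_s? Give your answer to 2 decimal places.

2.08

L_p/L_s = (3.08)²(0.750)⁴ = 3.002.
F_p/F_s = (L_p/L_s)/(d_p/d_s)² = 3.002/20.43 = 0.1469.
m_p − m_s = −2.5 log₁₀(0.1469) = 2.08.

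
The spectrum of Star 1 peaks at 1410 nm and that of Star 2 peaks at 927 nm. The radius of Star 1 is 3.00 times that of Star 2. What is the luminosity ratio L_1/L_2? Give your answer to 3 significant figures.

Wien's law gives T ∝ 1/λ_max, so T_1/T_2 = λ_2/λ_1 = 927/1410 = 0.6574.
Then L ∝ R²T⁴ gives L_1/L_2 = (3.00)² × (0.6574)⁴ = 9.000 × 0.1868 = 1.681.

1.68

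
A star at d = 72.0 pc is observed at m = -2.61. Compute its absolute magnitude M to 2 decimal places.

M = m − 5 log₁₀(d/10 pc) = -2.61 − 5 log₁₀(72.0/10)
  = -2.61 − 5 × 0.857 = -2.61 − 4.29 = -6.90.

-6.90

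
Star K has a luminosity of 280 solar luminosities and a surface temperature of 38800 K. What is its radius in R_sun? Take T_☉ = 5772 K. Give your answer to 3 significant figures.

R/R_☉ = √(L/L_☉) / (T/T_☉)² = √(280) / (6.722)²
       = 16.73 / 45.19 = 0.3703.

0.370 R_sun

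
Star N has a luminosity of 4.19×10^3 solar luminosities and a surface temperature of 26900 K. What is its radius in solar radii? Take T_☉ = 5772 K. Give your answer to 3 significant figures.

2.98 solar radii

R/R_☉ = √(L/L_☉) / (T/T_☉)² = √(4.19×10^3) / (4.660)²
       = 64.73 / 21.72 = 2.980.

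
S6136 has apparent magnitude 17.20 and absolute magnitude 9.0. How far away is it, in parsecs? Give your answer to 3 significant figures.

437 pc

m − M = 5 log₁₀(d/10 pc)
17.20 − (9.0) = 8.20 = 5 log₁₀(d/10)
d = 10 × 10^(8.20/5) = 10 × 10^1.640 = 436.5 pc.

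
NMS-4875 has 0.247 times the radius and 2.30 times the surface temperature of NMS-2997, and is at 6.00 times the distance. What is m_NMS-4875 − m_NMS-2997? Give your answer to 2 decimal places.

L_NMS-4875/L_NMS-2997 = (0.247)²(2.30)⁴ = 1.707.
F_NMS-4875/F_NMS-2997 = (L_NMS-4875/L_NMS-2997)/(d_NMS-4875/d_NMS-2997)² = 1.707/36.00 = 0.04742.
m_NMS-4875 − m_NMS-2997 = −2.5 log₁₀(0.04742) = 3.31.

3.31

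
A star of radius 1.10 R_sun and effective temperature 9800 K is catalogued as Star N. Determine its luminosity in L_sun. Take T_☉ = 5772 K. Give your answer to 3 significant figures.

10.1 L_sun

L/L_☉ = (R/R_☉)² (T/T_☉)⁴ = (1.10)² × (9800/5772)⁴
       = 1.210 × (1.698)⁴ = 1.210 × 8.310 = 10.06.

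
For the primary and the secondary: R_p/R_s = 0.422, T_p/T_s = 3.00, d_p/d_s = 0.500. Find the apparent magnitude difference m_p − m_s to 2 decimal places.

-4.40

L_p/L_s = (0.422)²(3.00)⁴ = 14.42.
F_p/F_s = (L_p/L_s)/(d_p/d_s)² = 14.42/0.2500 = 57.70.
m_p − m_s = −2.5 log₁₀(57.70) = -4.40.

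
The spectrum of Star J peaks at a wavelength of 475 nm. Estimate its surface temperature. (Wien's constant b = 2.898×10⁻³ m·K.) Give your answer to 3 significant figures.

T = b/λ_max = 2.898×10⁻³ / (475×10⁻⁹) = 6101 K.

6.10×10^3 K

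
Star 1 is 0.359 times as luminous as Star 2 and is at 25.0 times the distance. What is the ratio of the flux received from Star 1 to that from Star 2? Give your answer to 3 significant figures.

5.74×10^-4

F = L/(4πd²), so F_1/F_2 = (L_1/L_2) / (d_1/d_2)²
= 0.359 / (25.0)² = 0.359 / 625.0 = 5.744×10^-4.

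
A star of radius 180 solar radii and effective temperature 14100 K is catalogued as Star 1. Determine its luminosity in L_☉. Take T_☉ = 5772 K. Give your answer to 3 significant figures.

1.15×10^6 L_☉

L/L_☉ = (R/R_☉)² (T/T_☉)⁴ = (180)² × (14100/5772)⁴
       = 3.240×10^4 × (2.443)⁴ = 3.240×10^4 × 35.61 = 1.154×10^6.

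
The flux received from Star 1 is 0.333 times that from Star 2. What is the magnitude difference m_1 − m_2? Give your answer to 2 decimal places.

m_1 − m_2 = −2.5 log₁₀(F_1/F_2) = −2.5 log₁₀(0.333) = −2.5 × (-0.478) = 1.194.

1.19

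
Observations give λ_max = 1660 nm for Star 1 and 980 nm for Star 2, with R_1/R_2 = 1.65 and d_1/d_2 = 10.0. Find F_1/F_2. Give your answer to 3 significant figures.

Wien's law: T_1/T_2 = λ_2/λ_1 = 980/1660 = 0.5904.
L_1/L_2 = (R_1/R_2)²(T_1/T_2)⁴ = (1.65)²(0.5904)⁴ = 0.3307.
F_1/F_2 = (L_1/L_2)/(d_1/d_2)² = 0.3307/(10.0)² = 0.003307.

0.00331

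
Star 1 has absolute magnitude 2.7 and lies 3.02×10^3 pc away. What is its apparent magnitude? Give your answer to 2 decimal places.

15.10

m = M + 5 log₁₀(d/10 pc) = 2.7 + 5 log₁₀(3.02×10^3/10)
  = 2.7 + 5 × 2.480 = 2.7 + 12.40 = 15.10.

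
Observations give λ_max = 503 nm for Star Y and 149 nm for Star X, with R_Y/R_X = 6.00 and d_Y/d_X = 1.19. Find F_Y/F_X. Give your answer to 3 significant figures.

Wien's law: T_Y/T_X = λ_X/λ_Y = 149/503 = 0.2962.
L_Y/L_X = (R_Y/R_X)²(T_Y/T_X)⁴ = (6.00)²(0.2962)⁴ = 0.2772.
F_Y/F_X = (L_Y/L_X)/(d_Y/d_X)² = 0.2772/(1.19)² = 0.1957.

0.196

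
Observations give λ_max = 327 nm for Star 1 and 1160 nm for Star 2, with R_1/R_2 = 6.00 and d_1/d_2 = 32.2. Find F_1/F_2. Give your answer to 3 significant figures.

5.50

Wien's law: T_1/T_2 = λ_2/λ_1 = 1160/327 = 3.547.
L_1/L_2 = (R_1/R_2)²(T_1/T_2)⁴ = (6.00)²(3.547)⁴ = 5701.
F_1/F_2 = (L_1/L_2)/(d_1/d_2)² = 5701/(32.2)² = 5.498.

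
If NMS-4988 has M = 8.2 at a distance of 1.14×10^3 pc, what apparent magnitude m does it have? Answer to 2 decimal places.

m = M + 5 log₁₀(d/10 pc) = 8.2 + 5 log₁₀(1.14×10^3/10)
  = 8.2 + 5 × 2.057 = 8.2 + 10.28 = 18.48.

18.48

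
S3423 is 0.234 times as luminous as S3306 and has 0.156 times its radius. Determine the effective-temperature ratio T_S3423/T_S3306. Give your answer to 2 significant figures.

1.8

L ∝ R²T⁴ gives T ∝ (L/R²)^(1/4), so
T_S3423/T_S3306 = (0.234 / 0.156²)^(1/4) = (9.615)^(1/4) = 1.761.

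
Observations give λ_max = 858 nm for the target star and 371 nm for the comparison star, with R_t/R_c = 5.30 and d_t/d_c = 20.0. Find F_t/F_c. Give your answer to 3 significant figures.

Wien's law: T_t/T_c = λ_c/λ_t = 371/858 = 0.4324.
L_t/L_c = (R_t/R_c)²(T_t/T_c)⁴ = (5.30)²(0.4324)⁴ = 0.9820.
F_t/F_c = (L_t/L_c)/(d_t/d_c)² = 0.9820/(20.0)² = 0.002455.

0.00245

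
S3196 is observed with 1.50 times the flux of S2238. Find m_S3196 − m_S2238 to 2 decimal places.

m_S3196 − m_S2238 = −2.5 log₁₀(F_S3196/F_S2238) = −2.5 log₁₀(1.50) = −2.5 × (0.176) = -0.440.

-0.44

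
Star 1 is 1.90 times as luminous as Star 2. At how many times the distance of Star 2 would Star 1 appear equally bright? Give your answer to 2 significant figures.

1.4

Equal flux requires L_1/d_1² = L_2/d_2², so d_1/d_2 = √(L_1/L_2)
= √(1.90) = 1.378.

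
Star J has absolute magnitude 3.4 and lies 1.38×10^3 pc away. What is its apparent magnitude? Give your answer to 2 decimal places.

m = M + 5 log₁₀(d/10 pc) = 3.4 + 5 log₁₀(1.38×10^3/10)
  = 3.4 + 5 × 2.140 = 3.4 + 10.70 = 14.10.

14.10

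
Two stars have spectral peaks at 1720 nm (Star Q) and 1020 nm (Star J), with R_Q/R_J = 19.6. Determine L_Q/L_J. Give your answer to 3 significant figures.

47.5

Wien's law gives T ∝ 1/λ_max, so T_Q/T_J = λ_J/λ_Q = 1020/1720 = 0.5930.
Then L ∝ R²T⁴ gives L_Q/L_J = (19.6)² × (0.5930)⁴ = 384.2 × 0.1237 = 47.51.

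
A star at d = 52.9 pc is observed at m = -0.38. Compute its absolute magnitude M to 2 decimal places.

-4.00

M = m − 5 log₁₀(d/10 pc) = -0.38 − 5 log₁₀(52.9/10)
  = -0.38 − 5 × 0.723 = -0.38 − 3.62 = -4.00.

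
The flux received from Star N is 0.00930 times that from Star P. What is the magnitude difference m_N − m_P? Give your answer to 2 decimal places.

m_N − m_P = −2.5 log₁₀(F_N/F_P) = −2.5 log₁₀(0.00930) = −2.5 × (-2.032) = 5.079.

5.08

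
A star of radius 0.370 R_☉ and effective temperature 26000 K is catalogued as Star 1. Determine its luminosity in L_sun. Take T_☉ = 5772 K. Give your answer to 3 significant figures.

56.4 L_sun

L/L_☉ = (R/R_☉)² (T/T_☉)⁴ = (0.370)² × (26000/5772)⁴
       = 0.1369 × (4.505)⁴ = 0.1369 × 411.7 = 56.36.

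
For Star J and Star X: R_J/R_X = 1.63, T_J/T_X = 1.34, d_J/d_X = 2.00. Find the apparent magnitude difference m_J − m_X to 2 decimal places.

-0.83

L_J/L_X = (1.63)²(1.34)⁴ = 8.566.
F_J/F_X = (L_J/L_X)/(d_J/d_X)² = 8.566/4.000 = 2.142.
m_J − m_X = −2.5 log₁₀(2.142) = -0.83.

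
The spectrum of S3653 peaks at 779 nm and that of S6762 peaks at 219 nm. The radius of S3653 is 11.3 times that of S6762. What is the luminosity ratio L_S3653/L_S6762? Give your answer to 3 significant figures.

0.798

Wien's law gives T ∝ 1/λ_max, so T_S3653/T_S6762 = λ_S6762/λ_S3653 = 219/779 = 0.2811.
Then L ∝ R²T⁴ gives L_S3653/L_S6762 = (11.3)² × (0.2811)⁴ = 127.7 × 0.006246 = 0.7976.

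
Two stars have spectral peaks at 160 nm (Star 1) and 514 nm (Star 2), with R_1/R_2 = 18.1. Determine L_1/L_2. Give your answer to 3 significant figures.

3.49×10^4

Wien's law gives T ∝ 1/λ_max, so T_1/T_2 = λ_2/λ_1 = 514/160 = 3.212.
Then L ∝ R²T⁴ gives L_1/L_2 = (18.1)² × (3.212)⁴ = 327.6 × 106.5 = 3.489×10^4.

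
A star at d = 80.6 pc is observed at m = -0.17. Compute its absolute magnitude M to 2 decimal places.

M = m − 5 log₁₀(d/10 pc) = -0.17 − 5 log₁₀(80.6/10)
  = -0.17 − 5 × 0.906 = -0.17 − 4.53 = -4.70.

-4.70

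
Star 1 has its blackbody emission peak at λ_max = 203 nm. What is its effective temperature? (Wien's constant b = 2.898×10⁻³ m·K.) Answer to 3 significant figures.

1.43×10^4 K

T = b/λ_max = 2.898×10⁻³ / (203×10⁻⁹) = 1.428×10^4 K.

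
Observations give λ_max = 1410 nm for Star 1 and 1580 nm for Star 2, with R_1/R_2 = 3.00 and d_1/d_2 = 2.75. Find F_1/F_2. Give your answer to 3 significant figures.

Wien's law: T_1/T_2 = λ_2/λ_1 = 1580/1410 = 1.121.
L_1/L_2 = (R_1/R_2)²(T_1/T_2)⁴ = (3.00)²(1.121)⁴ = 14.19.
F_1/F_2 = (L_1/L_2)/(d_1/d_2)² = 14.19/(2.75)² = 1.876.

1.88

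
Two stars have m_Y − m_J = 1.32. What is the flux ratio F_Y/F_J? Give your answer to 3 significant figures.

F_Y/F_J = 10^(−(m_Y − m_J)/2.5) = 10^(-1.32/2.5) = 10^-0.528 = 0.2965.

0.296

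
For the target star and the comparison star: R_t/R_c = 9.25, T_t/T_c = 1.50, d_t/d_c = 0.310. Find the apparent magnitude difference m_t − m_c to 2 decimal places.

L_t/L_c = (9.25)²(1.50)⁴ = 433.2.
F_t/F_c = (L_t/L_c)/(d_t/d_c)² = 433.2/0.09610 = 4507.
m_t − m_c = −2.5 log₁₀(4507) = -9.13.

-9.13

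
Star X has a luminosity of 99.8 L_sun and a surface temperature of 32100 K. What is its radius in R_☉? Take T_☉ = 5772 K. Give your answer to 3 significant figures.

R/R_☉ = √(L/L_☉) / (T/T_☉)² = √(99.8) / (5.561)²
       = 9.990 / 30.93 = 0.3230.

0.323 R_☉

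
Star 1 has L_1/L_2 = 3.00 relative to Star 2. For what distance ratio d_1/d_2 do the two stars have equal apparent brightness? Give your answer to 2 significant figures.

1.7

Equal flux requires L_1/d_1² = L_2/d_2², so d_1/d_2 = √(L_1/L_2)
= √(3.00) = 1.732.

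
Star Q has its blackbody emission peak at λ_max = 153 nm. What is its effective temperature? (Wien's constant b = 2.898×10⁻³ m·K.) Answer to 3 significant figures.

1.89×10^4 K

T = b/λ_max = 2.898×10⁻³ / (153×10⁻⁹) = 1.894×10^4 K.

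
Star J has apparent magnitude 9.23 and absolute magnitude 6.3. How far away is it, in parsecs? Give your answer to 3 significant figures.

38.5 pc

m − M = 5 log₁₀(d/10 pc)
9.23 − (6.3) = 2.93 = 5 log₁₀(d/10)
d = 10 × 10^(2.93/5) = 10 × 10^0.586 = 38.55 pc.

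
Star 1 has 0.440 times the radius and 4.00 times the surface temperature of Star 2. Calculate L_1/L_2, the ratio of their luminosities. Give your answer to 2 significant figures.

50

From the Stefan–Boltzmann law, L ∝ R²T⁴, so
L_1/L_2 = (R_1/R_2)² (T_1/T_2)⁴ = (0.440)² × (4.00)⁴ = 0.1936 × 256.0 = 49.56.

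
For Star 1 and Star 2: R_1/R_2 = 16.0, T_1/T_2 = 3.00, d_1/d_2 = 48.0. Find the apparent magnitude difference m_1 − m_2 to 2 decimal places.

L_1/L_2 = (16.0)²(3.00)⁴ = 2.074×10^4.
F_1/F_2 = (L_1/L_2)/(d_1/d_2)² = 2.074×10^4/2304 = 9.000.
m_1 − m_2 = −2.5 log₁₀(9.000) = -2.39.

-2.39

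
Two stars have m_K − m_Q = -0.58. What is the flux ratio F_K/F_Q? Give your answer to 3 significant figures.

F_K/F_Q = 10^(−(m_K − m_Q)/2.5) = 10^(0.58/2.5) = 10^0.232 = 1.706.

1.71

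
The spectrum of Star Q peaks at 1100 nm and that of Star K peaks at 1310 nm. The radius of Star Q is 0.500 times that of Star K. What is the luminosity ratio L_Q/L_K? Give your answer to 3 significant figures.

0.503

Wien's law gives T ∝ 1/λ_max, so T_Q/T_K = λ_K/λ_Q = 1310/1100 = 1.191.
Then L ∝ R²T⁴ gives L_Q/L_K = (0.500)² × (1.191)⁴ = 0.2500 × 2.011 = 0.5029.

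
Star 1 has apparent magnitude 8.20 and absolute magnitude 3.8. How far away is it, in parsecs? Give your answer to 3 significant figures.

75.9 pc

m − M = 5 log₁₀(d/10 pc)
8.20 − (3.8) = 4.40 = 5 log₁₀(d/10)
d = 10 × 10^(4.40/5) = 10 × 10^0.880 = 75.86 pc.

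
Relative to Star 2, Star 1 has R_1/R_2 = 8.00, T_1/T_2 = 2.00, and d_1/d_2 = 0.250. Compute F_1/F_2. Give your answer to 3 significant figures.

1.64×10^4

L_1/L_2 = (R_1/R_2)²(T_1/T_2)⁴ = (8.00)² × (2.00)⁴ = 1024.
F_1/F_2 = (L_1/L_2)/(d_1/d_2)² = 1024 / (0.250)² = 1.638×10^4.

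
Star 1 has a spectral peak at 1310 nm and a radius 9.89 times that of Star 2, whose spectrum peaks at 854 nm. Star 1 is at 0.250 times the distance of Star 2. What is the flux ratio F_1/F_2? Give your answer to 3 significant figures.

Wien's law: T_1/T_2 = λ_2/λ_1 = 854/1310 = 0.6519.
L_1/L_2 = (R_1/R_2)²(T_1/T_2)⁴ = (9.89)²(0.6519)⁴ = 17.67.
F_1/F_2 = (L_1/L_2)/(d_1/d_2)² = 17.67/(0.250)² = 282.7.

283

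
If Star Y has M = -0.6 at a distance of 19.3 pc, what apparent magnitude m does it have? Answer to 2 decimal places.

0.83

m = M + 5 log₁₀(d/10 pc) = -0.6 + 5 log₁₀(19.3/10)
  = -0.6 + 5 × 0.286 = -0.6 + 1.43 = 0.83.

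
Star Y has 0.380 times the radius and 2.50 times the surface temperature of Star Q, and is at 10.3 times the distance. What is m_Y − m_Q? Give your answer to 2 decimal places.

3.19

L_Y/L_Q = (0.380)²(2.50)⁴ = 5.641.
F_Y/F_Q = (L_Y/L_Q)/(d_Y/d_Q)² = 5.641/106.1 = 0.05317.
m_Y − m_Q = −2.5 log₁₀(0.05317) = 3.19.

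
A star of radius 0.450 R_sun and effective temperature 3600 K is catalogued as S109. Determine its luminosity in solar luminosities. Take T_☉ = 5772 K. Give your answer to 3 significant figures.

0.0306 solar luminosities

L/L_☉ = (R/R_☉)² (T/T_☉)⁴ = (0.450)² × (3600/5772)⁴
       = 0.2025 × (0.6237)⁴ = 0.2025 × 0.1513 = 0.03064.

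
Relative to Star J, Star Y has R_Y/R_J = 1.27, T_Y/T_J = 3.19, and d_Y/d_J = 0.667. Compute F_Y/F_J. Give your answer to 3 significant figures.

375

L_Y/L_J = (R_Y/R_J)²(T_Y/T_J)⁴ = (1.27)² × (3.19)⁴ = 167.0.
F_Y/F_J = (L_Y/L_J)/(d_Y/d_J)² = 167.0 / (0.667)² = 375.4.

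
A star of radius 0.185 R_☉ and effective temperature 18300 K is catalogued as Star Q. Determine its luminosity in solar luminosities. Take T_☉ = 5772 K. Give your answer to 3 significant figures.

L/L_☉ = (R/R_☉)² (T/T_☉)⁴ = (0.185)² × (18300/5772)⁴
       = 0.03422 × (3.170)⁴ = 0.03422 × 101.0 = 3.458.

3.46 solar luminosities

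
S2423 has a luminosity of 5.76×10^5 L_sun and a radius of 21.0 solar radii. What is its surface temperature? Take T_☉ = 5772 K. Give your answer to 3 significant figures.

3.47×10^4 K

T/T_☉ = (L/L_☉)^(1/4) / (R/R_☉)^(1/2)
T = 5772 × (5.76×10^5)^(1/4) / √(21.0) = 5772 × 27.55 / 4.583 = 3.470×10^4 K.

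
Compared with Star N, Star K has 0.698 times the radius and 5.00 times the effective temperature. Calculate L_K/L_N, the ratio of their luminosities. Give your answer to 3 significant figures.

From the Stefan–Boltzmann law, L ∝ R²T⁴, so
L_K/L_N = (R_K/R_N)² (T_K/T_N)⁴ = (0.698)² × (5.00)⁴ = 0.4872 × 625.0 = 304.5.

305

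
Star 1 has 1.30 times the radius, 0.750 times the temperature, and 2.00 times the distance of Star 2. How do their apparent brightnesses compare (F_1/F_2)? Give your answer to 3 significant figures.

0.134

L_1/L_2 = (R_1/R_2)²(T_1/T_2)⁴ = (1.30)² × (0.750)⁴ = 0.5347.
F_1/F_2 = (L_1/L_2)/(d_1/d_2)² = 0.5347 / (2.00)² = 0.1337.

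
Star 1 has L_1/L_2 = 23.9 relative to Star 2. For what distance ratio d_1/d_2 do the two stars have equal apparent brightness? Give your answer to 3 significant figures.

4.89

Equal flux requires L_1/d_1² = L_2/d_2², so d_1/d_2 = √(L_1/L_2)
= √(23.9) = 4.889.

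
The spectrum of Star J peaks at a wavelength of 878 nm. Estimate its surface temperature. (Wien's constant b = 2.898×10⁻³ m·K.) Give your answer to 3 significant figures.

3.30×10^3 K

T = b/λ_max = 2.898×10⁻³ / (878×10⁻⁹) = 3301 K.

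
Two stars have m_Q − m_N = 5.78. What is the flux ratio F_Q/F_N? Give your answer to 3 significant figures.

F_Q/F_N = 10^(−(m_Q − m_N)/2.5) = 10^(-5.78/2.5) = 10^-2.312 = 0.004875.

0.00488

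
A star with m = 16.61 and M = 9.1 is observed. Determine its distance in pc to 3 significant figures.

318 pc

m − M = 5 log₁₀(d/10 pc)
16.61 − (9.1) = 7.51 = 5 log₁₀(d/10)
d = 10 × 10^(7.51/5) = 10 × 10^1.502 = 317.7 pc.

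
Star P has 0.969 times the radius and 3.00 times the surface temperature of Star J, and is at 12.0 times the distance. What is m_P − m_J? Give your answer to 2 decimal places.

0.69

L_P/L_J = (0.969)²(3.00)⁴ = 76.06.
F_P/F_J = (L_P/L_J)/(d_P/d_J)² = 76.06/144.0 = 0.5282.
m_P − m_J = −2.5 log₁₀(0.5282) = 0.69.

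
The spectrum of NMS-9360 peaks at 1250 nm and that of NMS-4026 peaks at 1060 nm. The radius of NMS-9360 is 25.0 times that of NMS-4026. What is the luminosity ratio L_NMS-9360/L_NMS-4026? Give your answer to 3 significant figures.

Wien's law gives T ∝ 1/λ_max, so T_NMS-9360/T_NMS-4026 = λ_NMS-4026/λ_NMS-9360 = 1060/1250 = 0.8480.
Then L ∝ R²T⁴ gives L_NMS-9360/L_NMS-4026 = (25.0)² × (0.8480)⁴ = 625.0 × 0.5171 = 323.2.

323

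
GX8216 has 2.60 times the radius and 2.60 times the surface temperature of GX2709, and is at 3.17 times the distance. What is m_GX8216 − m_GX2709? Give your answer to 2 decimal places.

-3.72

L_GX8216/L_GX2709 = (2.60)²(2.60)⁴ = 308.9.
F_GX8216/F_GX2709 = (L_GX8216/L_GX2709)/(d_GX8216/d_GX2709)² = 308.9/10.05 = 30.74.
m_GX8216 − m_GX2709 = −2.5 log₁₀(30.74) = -3.72.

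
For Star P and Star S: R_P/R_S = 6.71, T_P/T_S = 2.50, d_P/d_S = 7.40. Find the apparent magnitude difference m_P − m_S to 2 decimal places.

-3.77

L_P/L_S = (6.71)²(2.50)⁴ = 1759.
F_P/F_S = (L_P/L_S)/(d_P/d_S)² = 1759/54.76 = 32.12.
m_P − m_S = −2.5 log₁₀(32.12) = -3.77.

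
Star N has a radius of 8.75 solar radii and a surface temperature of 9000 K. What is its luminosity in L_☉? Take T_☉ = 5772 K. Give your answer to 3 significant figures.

453 L_☉

L/L_☉ = (R/R_☉)² (T/T_☉)⁴ = (8.75)² × (9000/5772)⁴
       = 76.56 × (1.559)⁴ = 76.56 × 5.911 = 452.6.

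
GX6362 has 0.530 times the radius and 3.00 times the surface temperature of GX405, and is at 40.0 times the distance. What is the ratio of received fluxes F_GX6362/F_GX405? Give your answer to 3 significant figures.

0.0142

L_GX6362/L_GX405 = (R_GX6362/R_GX405)²(T_GX6362/T_GX405)⁴ = (0.530)² × (3.00)⁴ = 22.75.
F_GX6362/F_GX405 = (L_GX6362/L_GX405)/(d_GX6362/d_GX405)² = 22.75 / (40.0)² = 0.01422.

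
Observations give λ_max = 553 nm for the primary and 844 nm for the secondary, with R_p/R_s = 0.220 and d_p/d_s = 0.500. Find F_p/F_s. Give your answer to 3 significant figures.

1.05

Wien's law: T_p/T_s = λ_s/λ_p = 844/553 = 1.526.
L_p/L_s = (R_p/R_s)²(T_p/T_s)⁴ = (0.220)²(1.526)⁴ = 0.2626.
F_p/F_s = (L_p/L_s)/(d_p/d_s)² = 0.2626/(0.500)² = 1.050.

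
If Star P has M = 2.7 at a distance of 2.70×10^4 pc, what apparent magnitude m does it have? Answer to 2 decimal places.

19.86

m = M + 5 log₁₀(d/10 pc) = 2.7 + 5 log₁₀(2.70×10^4/10)
  = 2.7 + 5 × 3.431 = 2.7 + 17.16 = 19.86.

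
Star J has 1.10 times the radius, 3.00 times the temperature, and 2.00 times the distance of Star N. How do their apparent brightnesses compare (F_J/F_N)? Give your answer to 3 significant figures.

24.5

L_J/L_N = (R_J/R_N)²(T_J/T_N)⁴ = (1.10)² × (3.00)⁴ = 98.01.
F_J/F_N = (L_J/L_N)/(d_J/d_N)² = 98.01 / (2.00)² = 24.50.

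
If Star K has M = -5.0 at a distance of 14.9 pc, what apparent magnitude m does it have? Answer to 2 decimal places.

m = M + 5 log₁₀(d/10 pc) = -5.0 + 5 log₁₀(14.9/10)
  = -5.0 + 5 × 0.173 = -5.0 + 0.87 = -4.13.

-4.13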